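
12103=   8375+3728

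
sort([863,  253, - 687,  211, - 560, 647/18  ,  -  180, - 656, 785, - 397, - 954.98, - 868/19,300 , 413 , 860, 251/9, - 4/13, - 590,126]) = [ - 954.98, - 687,-656, -590, - 560,-397, -180,-868/19, - 4/13, 251/9 , 647/18, 126, 211,253 , 300,413, 785, 860,863 ] 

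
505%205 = 95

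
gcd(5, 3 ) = 1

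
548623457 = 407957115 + 140666342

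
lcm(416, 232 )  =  12064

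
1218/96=203/16 = 12.69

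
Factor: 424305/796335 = 3^2*7^1*449^1*53089^( - 1 ) = 28287/53089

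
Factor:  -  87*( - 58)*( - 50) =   -  252300  =  -2^2*3^1*5^2*29^2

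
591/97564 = 591/97564 = 0.01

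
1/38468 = 1/38468 = 0.00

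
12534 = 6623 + 5911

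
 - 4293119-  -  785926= -3507193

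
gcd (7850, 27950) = 50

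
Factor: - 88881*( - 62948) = 5594881188 = 2^2*3^1 * 13^1*43^1*53^1*15737^1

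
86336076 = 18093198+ 68242878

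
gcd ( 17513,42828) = 83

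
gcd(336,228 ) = 12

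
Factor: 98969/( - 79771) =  - 13^1*23^1*241^( - 1 ) = -299/241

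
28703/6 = 28703/6 = 4783.83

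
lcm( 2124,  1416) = 4248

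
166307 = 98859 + 67448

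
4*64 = 256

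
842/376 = 421/188 = 2.24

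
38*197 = 7486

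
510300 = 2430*210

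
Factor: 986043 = 3^1*19^1 * 17299^1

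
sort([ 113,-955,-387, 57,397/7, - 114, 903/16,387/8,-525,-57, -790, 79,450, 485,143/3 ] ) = [- 955,-790, -525, - 387,-114,-57,143/3 , 387/8,903/16, 397/7, 57, 79, 113, 450,485]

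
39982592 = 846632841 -806650249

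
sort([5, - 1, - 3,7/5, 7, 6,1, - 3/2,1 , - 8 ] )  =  [ - 8 , - 3, - 3/2, - 1, 1, 1,7/5,5 , 6,7]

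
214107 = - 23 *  ( - 9309 ) 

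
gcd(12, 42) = 6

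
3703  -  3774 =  - 71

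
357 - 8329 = - 7972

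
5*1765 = 8825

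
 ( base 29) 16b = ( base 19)2G0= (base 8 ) 2002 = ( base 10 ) 1026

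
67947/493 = 137 + 14/17 = 137.82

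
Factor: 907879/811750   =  2^( - 1 )*5^( - 3)*7^1*17^( - 1 )  *  23^1*191^( - 1)*5639^1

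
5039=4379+660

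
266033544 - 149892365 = 116141179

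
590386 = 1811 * 326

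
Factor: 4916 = 2^2*1229^1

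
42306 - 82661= - 40355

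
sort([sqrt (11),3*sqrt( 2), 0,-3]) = [-3,0 , sqrt(11 ),  3*sqrt( 2)]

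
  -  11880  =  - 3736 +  - 8144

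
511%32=31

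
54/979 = 54/979 = 0.06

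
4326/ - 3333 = -2 + 780/1111 = - 1.30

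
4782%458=202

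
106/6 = 17+2/3= 17.67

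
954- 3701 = - 2747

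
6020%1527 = 1439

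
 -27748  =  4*( - 6937 ) 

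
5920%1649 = 973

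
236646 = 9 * 26294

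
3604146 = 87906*41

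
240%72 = 24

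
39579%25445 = 14134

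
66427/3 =66427/3= 22142.33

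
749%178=37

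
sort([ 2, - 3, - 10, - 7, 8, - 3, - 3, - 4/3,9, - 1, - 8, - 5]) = [ - 10, - 8, - 7, - 5, - 3, - 3, - 3, - 4/3, - 1,2,8,9 ] 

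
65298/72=906 + 11/12 = 906.92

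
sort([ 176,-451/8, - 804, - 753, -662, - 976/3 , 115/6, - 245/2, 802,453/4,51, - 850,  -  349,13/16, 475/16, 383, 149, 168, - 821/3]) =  [ - 850,  -  804,- 753, - 662,  -  349,-976/3, - 821/3, -245/2, - 451/8,13/16, 115/6 , 475/16 , 51, 453/4 , 149, 168, 176, 383,802]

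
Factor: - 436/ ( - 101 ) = 2^2*101^(- 1)*109^1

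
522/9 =58= 58.00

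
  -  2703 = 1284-3987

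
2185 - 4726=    - 2541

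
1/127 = 1/127 = 0.01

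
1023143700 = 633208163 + 389935537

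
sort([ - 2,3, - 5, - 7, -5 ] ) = [-7, - 5, - 5,-2, 3 ] 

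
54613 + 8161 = 62774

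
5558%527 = 288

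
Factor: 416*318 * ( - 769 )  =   -101729472  =  - 2^6 * 3^1* 13^1*53^1 * 769^1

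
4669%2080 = 509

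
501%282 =219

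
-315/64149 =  - 1 + 21278/21383 = - 0.00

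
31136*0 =0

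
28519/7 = 4074+1/7 = 4074.14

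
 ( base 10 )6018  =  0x1782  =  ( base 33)5hc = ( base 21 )ddc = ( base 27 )86O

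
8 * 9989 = 79912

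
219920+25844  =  245764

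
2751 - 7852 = - 5101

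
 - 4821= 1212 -6033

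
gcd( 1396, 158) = 2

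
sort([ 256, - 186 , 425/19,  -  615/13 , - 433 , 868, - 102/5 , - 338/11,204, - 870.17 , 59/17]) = [ - 870.17 ,-433, - 186,  -  615/13, - 338/11, - 102/5, 59/17 , 425/19, 204,256,868]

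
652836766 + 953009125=1605845891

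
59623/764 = 59623/764 = 78.04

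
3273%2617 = 656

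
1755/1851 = 585/617 = 0.95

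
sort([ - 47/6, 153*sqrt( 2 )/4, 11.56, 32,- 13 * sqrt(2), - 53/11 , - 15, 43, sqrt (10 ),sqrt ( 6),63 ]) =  [-13 * sqrt(2),-15,-47/6, - 53/11, sqrt (6 ),sqrt (10),11.56, 32,43, 153*sqrt( 2)/4 , 63 ] 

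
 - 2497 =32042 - 34539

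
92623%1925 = 223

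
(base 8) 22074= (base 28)BN8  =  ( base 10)9276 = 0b10010000111100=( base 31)9k7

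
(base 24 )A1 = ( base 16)F1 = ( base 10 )241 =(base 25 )9g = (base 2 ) 11110001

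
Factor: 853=853^1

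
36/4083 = 12/1361= 0.01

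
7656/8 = 957 =957.00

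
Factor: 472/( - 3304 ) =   -  7^( - 1 ) = -  1/7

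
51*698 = 35598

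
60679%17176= 9151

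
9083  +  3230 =12313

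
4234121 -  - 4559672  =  8793793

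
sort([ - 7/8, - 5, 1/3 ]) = [ - 5,-7/8, 1/3] 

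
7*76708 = 536956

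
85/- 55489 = - 85/55489 = -  0.00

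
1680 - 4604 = - 2924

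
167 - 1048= -881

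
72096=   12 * 6008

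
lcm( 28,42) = 84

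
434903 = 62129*7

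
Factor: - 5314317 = -3^1 *101^1*17539^1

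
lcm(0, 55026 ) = 0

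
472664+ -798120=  - 325456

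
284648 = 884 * 322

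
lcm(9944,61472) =676192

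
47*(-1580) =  - 74260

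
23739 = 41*579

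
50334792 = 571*88152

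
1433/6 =238 + 5/6=238.83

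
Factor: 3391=3391^1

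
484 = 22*22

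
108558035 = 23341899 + 85216136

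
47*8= 376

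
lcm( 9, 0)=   0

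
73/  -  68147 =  - 1 + 68074/68147=-0.00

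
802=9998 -9196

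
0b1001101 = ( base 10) 77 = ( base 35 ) 27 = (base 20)3h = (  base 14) 57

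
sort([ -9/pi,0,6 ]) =[  -  9/pi, 0, 6] 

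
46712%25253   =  21459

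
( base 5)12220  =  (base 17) 340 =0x3a7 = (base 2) 1110100111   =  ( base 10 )935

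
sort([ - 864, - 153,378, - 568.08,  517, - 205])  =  [  -  864, - 568.08,- 205, -153, 378, 517 ] 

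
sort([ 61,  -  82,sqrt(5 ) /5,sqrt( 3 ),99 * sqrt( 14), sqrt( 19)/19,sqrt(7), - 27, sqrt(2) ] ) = [-82, - 27,sqrt( 19)/19,  sqrt( 5) /5, sqrt( 2 ), sqrt( 3),sqrt(7), 61,99*sqrt(14)]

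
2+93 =95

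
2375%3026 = 2375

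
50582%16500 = 1082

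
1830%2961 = 1830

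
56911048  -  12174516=44736532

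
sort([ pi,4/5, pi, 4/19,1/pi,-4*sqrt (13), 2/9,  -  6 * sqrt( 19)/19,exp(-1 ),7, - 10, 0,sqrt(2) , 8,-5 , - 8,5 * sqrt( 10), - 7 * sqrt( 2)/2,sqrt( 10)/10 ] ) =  [ - 4*sqrt(13), - 10,- 8, - 5, - 7*sqrt(2)/2, - 6 * sqrt(19 )/19,0,4/19,2/9,sqrt( 10) /10,1/pi,exp(  -  1), 4/5, sqrt( 2), pi , pi,7,8,5*sqrt( 10) ] 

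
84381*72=6075432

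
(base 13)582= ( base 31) ul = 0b1110110111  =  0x3B7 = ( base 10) 951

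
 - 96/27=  - 4 + 4/9  =  -  3.56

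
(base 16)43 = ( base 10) 67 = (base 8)103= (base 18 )3d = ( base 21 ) 34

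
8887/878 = 8887/878 = 10.12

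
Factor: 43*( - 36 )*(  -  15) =2^2 * 3^3 * 5^1*43^1 = 23220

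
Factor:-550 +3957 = 3407 = 3407^1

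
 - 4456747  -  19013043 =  - 23469790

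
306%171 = 135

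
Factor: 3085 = 5^1*617^1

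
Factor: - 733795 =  - 5^1 * 43^1*3413^1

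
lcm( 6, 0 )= 0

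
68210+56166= 124376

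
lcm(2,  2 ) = 2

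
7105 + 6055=13160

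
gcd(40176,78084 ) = 324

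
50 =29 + 21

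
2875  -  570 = 2305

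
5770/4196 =1 + 787/2098 = 1.38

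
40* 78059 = 3122360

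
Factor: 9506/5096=2^( - 2)*13^( - 1)*97^1 =97/52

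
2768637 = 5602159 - 2833522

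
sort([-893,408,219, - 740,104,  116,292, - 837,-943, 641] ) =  [ - 943, - 893, - 837, - 740,104,116,219,292,408, 641]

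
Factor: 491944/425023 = 2^3*643^ ( -1 )*661^( - 1 )*61493^1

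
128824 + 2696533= 2825357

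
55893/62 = 901 +1/2 = 901.50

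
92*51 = 4692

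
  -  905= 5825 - 6730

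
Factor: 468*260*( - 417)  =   - 50740560 = -  2^4 * 3^3* 5^1*13^2*139^1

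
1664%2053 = 1664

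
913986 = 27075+886911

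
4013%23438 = 4013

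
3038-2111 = 927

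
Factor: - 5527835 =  - 5^1*29^1*67^1*569^1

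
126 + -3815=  -3689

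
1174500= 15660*75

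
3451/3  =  3451/3 = 1150.33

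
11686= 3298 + 8388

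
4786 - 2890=1896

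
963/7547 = 963/7547 = 0.13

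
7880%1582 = 1552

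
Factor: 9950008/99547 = 2^3*7^( - 1 )*31^1*53^1*757^1*14221^ ( -1)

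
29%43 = 29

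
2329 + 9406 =11735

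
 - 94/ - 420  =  47/210 = 0.22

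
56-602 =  - 546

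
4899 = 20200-15301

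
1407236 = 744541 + 662695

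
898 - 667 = 231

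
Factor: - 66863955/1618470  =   - 2^( - 1)*3^( - 1)*7^( - 2)*367^( - 1)*4457597^1  =  - 4457597/107898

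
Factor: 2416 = 2^4*151^1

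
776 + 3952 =4728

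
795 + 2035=2830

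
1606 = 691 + 915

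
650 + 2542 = 3192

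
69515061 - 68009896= 1505165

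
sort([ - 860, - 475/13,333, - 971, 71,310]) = [ - 971, - 860, - 475/13,71, 310,  333 ] 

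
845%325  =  195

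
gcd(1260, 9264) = 12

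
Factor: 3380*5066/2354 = 8561540/1177 = 2^2*5^1*11^( - 1)*13^2*17^1*107^( - 1) * 149^1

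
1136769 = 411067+725702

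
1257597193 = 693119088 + 564478105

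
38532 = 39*988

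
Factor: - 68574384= - 2^4*3^3*181^1  *877^1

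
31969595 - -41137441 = 73107036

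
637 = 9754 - 9117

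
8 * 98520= 788160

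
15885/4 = 15885/4 = 3971.25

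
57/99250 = 57/99250 = 0.00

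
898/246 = 3+80/123 = 3.65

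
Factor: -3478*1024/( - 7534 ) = 2^10*37^1*47^1*3767^( - 1) = 1780736/3767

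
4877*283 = 1380191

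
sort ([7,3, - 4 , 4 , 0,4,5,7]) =[ - 4 , 0, 3,4,  4, 5,7,7]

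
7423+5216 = 12639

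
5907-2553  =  3354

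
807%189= 51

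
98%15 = 8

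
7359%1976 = 1431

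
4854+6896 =11750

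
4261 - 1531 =2730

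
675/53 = 675/53  =  12.74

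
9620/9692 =2405/2423 =0.99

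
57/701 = 57/701 = 0.08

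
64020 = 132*485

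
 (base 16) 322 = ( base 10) 802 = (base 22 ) 1ea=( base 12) 56A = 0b1100100010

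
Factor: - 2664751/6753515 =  - 5^( - 1)*193^1*13807^1*1350703^( - 1)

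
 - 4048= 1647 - 5695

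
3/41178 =1/13726 = 0.00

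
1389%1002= 387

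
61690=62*995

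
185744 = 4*46436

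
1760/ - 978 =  - 880/489 = - 1.80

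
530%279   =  251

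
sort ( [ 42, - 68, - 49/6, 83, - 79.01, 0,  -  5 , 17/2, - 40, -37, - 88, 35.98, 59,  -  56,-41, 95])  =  [  -  88,-79.01, - 68, - 56,-41, - 40,-37,  -  49/6,-5, 0,  17/2, 35.98, 42, 59, 83,95]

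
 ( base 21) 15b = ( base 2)1000101101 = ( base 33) GT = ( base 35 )FW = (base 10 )557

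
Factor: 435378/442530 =3^(- 2)*5^( - 1)*11^(-1 )*487^1 = 487/495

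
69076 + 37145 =106221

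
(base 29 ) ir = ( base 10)549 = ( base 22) 12l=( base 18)1C9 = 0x225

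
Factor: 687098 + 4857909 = 13^1 *73^1 * 5843^1 = 5545007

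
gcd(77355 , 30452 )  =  1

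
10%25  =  10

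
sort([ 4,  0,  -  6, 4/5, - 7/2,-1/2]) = [ - 6,-7/2, - 1/2,0,4/5,4 ]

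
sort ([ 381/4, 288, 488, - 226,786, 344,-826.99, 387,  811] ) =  [ - 826.99,-226,  381/4, 288, 344,387,488,786,  811 ] 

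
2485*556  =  1381660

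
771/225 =3+32/75= 3.43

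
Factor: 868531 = 868531^1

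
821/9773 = 821/9773=0.08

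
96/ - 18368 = -3/574 =- 0.01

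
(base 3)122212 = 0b111100010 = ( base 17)1B6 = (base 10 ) 482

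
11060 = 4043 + 7017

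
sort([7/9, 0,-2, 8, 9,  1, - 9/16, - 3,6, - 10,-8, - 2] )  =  [ - 10 , - 8,  -  3, - 2, - 2, - 9/16,  0, 7/9,1,6 , 8, 9 ] 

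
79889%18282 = 6761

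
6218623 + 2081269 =8299892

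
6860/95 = 1372/19 = 72.21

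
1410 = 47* 30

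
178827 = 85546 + 93281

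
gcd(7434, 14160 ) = 354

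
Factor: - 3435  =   - 3^1*5^1*229^1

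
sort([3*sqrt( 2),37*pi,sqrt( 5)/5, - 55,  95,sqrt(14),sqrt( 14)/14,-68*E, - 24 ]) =[ - 68*E, - 55 , - 24, sqrt ( 14) /14,sqrt( 5 ) /5,sqrt(14),  3*sqrt( 2),95,37 *pi]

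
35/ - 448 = -5/64 =- 0.08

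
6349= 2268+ 4081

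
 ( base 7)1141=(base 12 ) 2b1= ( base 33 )cp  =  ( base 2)110100101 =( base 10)421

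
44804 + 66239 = 111043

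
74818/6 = 37409/3 = 12469.67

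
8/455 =8/455 = 0.02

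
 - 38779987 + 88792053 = 50012066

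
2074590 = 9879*210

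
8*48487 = 387896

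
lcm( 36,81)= 324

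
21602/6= 10801/3= 3600.33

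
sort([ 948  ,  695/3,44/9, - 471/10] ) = [ - 471/10,  44/9,695/3, 948]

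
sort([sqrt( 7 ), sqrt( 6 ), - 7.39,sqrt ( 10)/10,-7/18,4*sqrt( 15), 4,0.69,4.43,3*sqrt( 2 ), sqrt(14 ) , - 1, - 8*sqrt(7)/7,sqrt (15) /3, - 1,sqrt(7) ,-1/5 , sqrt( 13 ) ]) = [-7.39, - 8*sqrt (7)/7 , - 1, - 1,-7/18, - 1/5, sqrt( 10 )/10,0.69 , sqrt( 15)/3,sqrt( 6 ) , sqrt( 7 ), sqrt( 7) , sqrt(13 ), sqrt( 14),4,3*sqrt( 2),4.43,4*sqrt( 15 )]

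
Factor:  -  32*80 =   -  2560 =- 2^9*5^1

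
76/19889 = 76/19889=0.00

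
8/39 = 8/39  =  0.21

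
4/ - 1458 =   -  2/729 = - 0.00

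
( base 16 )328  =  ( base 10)808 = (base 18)28G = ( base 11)675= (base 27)12p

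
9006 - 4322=4684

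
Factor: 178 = 2^1*89^1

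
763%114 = 79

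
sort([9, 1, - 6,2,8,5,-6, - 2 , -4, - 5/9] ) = [- 6, - 6, - 4, - 2, - 5/9,1,2, 5, 8,9 ] 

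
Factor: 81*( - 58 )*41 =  - 2^1 * 3^4* 29^1*41^1 = - 192618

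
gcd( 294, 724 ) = 2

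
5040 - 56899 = -51859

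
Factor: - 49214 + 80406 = 2^3*7^1*557^1 = 31192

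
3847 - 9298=-5451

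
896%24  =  8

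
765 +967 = 1732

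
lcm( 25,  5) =25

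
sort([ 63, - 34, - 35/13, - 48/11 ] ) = [ - 34, - 48/11, - 35/13,63]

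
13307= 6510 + 6797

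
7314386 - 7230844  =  83542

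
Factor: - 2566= -2^1 * 1283^1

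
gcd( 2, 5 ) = 1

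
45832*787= 36069784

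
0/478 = 0 = 0.00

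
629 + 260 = 889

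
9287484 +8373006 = 17660490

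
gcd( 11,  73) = 1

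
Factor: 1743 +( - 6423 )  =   - 2^3*3^2*5^1 * 13^1 = -4680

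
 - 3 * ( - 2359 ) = 7077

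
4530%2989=1541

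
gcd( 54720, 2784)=96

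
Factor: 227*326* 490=2^2*5^1*7^2*163^1 * 227^1   =  36260980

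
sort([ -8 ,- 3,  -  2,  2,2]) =[-8, - 3,  -  2 , 2, 2]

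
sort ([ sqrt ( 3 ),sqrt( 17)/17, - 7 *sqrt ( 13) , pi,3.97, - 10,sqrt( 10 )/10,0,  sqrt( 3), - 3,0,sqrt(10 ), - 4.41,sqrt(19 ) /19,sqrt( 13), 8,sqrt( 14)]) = [ - 7 * sqrt( 13), - 10, - 4.41, - 3,  0, 0,sqrt( 19 ) /19 , sqrt(17 ) /17,sqrt(10 )/10 , sqrt(3 ),sqrt( 3),pi,sqrt(10 ),sqrt ( 13 ),sqrt(14), 3.97,8 ] 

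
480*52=24960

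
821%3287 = 821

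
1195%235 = 20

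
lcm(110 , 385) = 770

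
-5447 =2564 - 8011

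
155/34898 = 155/34898 = 0.00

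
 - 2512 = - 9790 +7278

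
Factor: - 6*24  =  -144  =  - 2^4 * 3^2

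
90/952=45/476 = 0.09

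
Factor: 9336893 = 17^1*549229^1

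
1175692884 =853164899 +322527985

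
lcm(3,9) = 9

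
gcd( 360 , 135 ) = 45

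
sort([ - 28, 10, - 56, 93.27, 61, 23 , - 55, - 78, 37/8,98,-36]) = [-78, - 56, -55,-36 , - 28,37/8 , 10,23,61, 93.27, 98 ]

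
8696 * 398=3461008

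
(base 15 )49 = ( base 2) 1000101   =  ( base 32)25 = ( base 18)3f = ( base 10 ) 69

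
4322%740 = 622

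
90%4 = 2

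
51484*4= 205936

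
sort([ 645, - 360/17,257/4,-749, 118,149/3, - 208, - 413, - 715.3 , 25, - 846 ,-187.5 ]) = [ - 846,-749,  -  715.3,-413,-208,  -  187.5, - 360/17, 25, 149/3,257/4, 118, 645 ] 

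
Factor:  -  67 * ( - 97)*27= 3^3*67^1*97^1= 175473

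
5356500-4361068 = 995432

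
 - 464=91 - 555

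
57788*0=0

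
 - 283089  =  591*(-479)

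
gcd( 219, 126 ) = 3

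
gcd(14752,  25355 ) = 461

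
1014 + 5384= 6398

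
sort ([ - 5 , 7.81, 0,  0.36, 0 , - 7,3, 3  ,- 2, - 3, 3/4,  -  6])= [ - 7, - 6, - 5, - 3 , - 2,0, 0, 0.36 , 3/4, 3 , 3,  7.81 ] 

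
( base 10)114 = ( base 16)72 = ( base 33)3F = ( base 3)11020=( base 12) 96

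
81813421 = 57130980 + 24682441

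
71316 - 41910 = 29406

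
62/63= 62/63=0.98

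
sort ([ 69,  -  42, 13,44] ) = [ - 42,13, 44,  69 ]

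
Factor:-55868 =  - 2^2*13967^1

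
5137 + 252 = 5389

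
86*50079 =4306794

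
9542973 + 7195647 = 16738620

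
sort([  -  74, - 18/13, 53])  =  [ - 74, - 18/13, 53 ]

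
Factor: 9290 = 2^1*5^1 * 929^1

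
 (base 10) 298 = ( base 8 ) 452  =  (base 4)10222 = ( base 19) fd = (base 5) 2143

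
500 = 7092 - 6592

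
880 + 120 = 1000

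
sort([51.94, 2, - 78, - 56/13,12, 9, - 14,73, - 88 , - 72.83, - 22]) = [ - 88,  -  78,-72.83, - 22, - 14 , - 56/13,2,  9 , 12, 51.94, 73 ]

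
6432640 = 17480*368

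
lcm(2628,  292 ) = 2628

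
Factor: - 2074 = - 2^1*17^1*61^1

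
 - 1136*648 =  - 736128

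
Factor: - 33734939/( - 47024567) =7^1*17^ (-1 )* 241^1*19997^1*2766151^( - 1) 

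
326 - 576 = -250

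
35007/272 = 35007/272 = 128.70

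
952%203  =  140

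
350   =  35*10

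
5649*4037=22805013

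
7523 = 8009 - 486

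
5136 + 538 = 5674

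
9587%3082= 341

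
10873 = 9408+1465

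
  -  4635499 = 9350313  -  13985812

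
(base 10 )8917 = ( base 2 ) 10001011010101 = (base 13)409c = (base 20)125H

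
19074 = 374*51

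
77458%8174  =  3892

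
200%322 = 200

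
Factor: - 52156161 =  - 3^2*883^1*6563^1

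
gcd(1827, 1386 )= 63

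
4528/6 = 2264/3 = 754.67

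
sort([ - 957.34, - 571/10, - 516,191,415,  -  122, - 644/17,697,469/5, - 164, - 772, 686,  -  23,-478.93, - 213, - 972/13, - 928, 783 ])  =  [ - 957.34, - 928,-772, - 516, - 478.93, - 213, - 164, - 122, -972/13, - 571/10, - 644/17, - 23, 469/5,191, 415, 686,  697,783] 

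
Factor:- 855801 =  - 3^2*95089^1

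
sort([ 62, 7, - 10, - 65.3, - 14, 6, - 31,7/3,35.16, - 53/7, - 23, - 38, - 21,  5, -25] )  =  [ - 65.3,-38, - 31, - 25, - 23, - 21, - 14, - 10, - 53/7,  7/3,5,6, 7,35.16,62 ]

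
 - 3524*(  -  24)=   84576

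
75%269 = 75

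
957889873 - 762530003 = 195359870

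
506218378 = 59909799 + 446308579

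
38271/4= 38271/4 = 9567.75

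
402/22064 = 201/11032   =  0.02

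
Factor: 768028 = 2^2*192007^1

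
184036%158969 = 25067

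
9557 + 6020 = 15577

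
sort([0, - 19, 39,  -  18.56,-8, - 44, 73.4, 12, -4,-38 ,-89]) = [ -89, - 44,-38, - 19, - 18.56,- 8, - 4 , 0, 12, 39, 73.4 ]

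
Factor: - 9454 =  - 2^1*29^1*163^1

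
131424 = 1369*96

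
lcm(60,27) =540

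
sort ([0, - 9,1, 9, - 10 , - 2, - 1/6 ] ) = [ - 10, - 9, - 2 , - 1/6, 0,1, 9]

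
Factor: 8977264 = 2^4*561079^1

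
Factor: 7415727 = 3^1 * 11^2*31^1*659^1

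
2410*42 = 101220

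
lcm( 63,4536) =4536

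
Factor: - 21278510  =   - 2^1*5^1*11^1 * 193441^1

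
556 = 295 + 261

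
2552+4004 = 6556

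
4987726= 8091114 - 3103388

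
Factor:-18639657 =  - 3^2*2071073^1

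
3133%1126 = 881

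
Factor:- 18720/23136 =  - 195/241 =- 3^1*5^1 * 13^1*241^(-1)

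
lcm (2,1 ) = 2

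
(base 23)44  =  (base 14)6c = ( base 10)96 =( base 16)60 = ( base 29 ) 39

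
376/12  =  31 + 1/3 = 31.33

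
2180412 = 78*27954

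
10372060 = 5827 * 1780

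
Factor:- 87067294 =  - 2^1 *293^1*148579^1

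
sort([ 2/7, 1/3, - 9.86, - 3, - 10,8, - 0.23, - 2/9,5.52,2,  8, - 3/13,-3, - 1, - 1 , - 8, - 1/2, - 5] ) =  [ - 10,-9.86,  -  8 , - 5, - 3, - 3, - 1, - 1, - 1/2, - 3/13, - 0.23 ,  -  2/9, 2/7, 1/3, 2,5.52,8,8]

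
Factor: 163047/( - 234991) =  - 3^1*139^1*601^(-1)  =  - 417/601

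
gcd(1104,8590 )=2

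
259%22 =17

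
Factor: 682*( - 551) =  - 2^1*11^1*19^1*29^1*31^1= - 375782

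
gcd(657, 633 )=3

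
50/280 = 5/28 =0.18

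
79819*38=3033122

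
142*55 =7810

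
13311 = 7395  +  5916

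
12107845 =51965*233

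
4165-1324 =2841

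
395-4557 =-4162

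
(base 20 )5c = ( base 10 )112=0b1110000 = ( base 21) 57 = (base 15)77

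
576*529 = 304704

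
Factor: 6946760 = 2^3*5^1*173669^1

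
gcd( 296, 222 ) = 74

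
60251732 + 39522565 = 99774297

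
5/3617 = 5/3617 = 0.00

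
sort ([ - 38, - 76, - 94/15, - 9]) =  [ - 76,-38, - 9, - 94/15]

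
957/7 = 136 + 5/7 = 136.71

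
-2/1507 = -2/1507 = - 0.00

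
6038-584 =5454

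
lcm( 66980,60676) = 5157460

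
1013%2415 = 1013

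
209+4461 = 4670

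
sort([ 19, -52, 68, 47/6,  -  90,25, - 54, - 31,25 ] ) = [  -  90, - 54, - 52,-31, 47/6, 19 , 25, 25, 68] 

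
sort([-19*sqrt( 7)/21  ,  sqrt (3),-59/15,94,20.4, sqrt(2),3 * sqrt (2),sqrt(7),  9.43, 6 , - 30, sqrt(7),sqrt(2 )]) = [-30, - 59/15, - 19*sqrt(7)/21, sqrt(2 ), sqrt(2 ), sqrt ( 3),  sqrt( 7),sqrt( 7 ), 3*sqrt (2 ),6, 9.43,20.4, 94 ]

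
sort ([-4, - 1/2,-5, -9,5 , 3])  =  [-9, - 5,-4, - 1/2, 3,5 ] 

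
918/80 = 11 + 19/40 = 11.47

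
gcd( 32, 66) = 2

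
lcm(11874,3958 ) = 11874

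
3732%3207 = 525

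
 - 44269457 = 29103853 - 73373310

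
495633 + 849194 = 1344827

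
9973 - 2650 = 7323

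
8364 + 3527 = 11891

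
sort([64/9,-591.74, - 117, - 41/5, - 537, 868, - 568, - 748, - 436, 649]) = [-748, - 591.74, - 568, - 537, - 436 , - 117, - 41/5, 64/9,649,  868]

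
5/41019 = 5/41019 = 0.00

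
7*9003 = 63021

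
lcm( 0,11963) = 0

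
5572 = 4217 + 1355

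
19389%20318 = 19389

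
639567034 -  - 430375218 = 1069942252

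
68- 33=35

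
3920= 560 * 7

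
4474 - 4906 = -432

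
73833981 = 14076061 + 59757920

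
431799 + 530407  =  962206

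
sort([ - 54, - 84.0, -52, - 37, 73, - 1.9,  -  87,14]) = [-87, - 84.0,  -  54, - 52,-37,  -  1.9,14, 73 ]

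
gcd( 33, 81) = 3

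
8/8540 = 2/2135= 0.00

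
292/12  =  73/3 = 24.33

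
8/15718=4/7859 = 0.00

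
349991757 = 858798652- 508806895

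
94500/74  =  47250/37 = 1277.03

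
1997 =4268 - 2271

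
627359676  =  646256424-18896748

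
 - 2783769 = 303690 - 3087459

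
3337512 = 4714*708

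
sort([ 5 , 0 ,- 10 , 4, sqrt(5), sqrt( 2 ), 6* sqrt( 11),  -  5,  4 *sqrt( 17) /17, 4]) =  [ - 10, - 5,0,4*sqrt( 17 )/17, sqrt( 2),sqrt(5 ), 4, 4, 5,6*sqrt( 11 )]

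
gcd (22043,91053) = 67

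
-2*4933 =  - 9866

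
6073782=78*77869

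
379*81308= 30815732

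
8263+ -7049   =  1214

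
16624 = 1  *16624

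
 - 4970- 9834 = -14804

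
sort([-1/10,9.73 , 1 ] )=[ - 1/10,1,9.73 ] 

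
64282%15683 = 1550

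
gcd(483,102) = 3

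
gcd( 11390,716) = 2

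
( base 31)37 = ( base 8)144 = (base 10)100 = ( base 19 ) 55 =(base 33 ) 31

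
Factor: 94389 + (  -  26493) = 67896=2^3*3^2 *23^1* 41^1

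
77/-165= - 1 + 8/15   =  - 0.47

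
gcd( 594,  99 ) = 99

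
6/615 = 2/205 = 0.01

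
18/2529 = 2/281 = 0.01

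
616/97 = 616/97= 6.35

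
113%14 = 1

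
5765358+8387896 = 14153254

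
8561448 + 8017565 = 16579013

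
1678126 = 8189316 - 6511190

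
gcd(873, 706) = 1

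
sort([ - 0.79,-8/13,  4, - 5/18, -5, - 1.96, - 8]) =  [ - 8 ,-5, - 1.96, - 0.79, - 8/13,  -  5/18, 4 ]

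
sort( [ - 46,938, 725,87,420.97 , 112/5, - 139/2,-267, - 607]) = [ - 607, - 267, - 139/2,-46,  112/5,87,420.97,725,938]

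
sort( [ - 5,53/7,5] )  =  [ - 5,5 , 53/7 ] 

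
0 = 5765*0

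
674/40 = 337/20 = 16.85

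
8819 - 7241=1578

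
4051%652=139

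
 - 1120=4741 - 5861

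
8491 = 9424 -933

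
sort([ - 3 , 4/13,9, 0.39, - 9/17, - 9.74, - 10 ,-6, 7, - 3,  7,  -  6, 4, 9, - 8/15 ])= [  -  10, - 9.74, - 6, -6,- 3,- 3,  -  8/15, - 9/17 , 4/13,0.39, 4,7, 7, 9,9 ]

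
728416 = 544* 1339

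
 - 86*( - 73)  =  6278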